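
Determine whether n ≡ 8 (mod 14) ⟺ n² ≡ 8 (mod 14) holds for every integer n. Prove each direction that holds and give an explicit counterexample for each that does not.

(→) Suppose n ≡ 8 (mod 14). Write n = 14j + 8. Then (14j + 8)² = 196j² + 224j + 64 = 14(14j² + 16j + 4) + 8, so n² ≡ 8 (mod 14).

(←) This fails: take n = 6. Then 6² = 36 ≡ 8 (mod 14), yet 6 ≡ 6 (mod 14), not 8.

Only the forward implication holds.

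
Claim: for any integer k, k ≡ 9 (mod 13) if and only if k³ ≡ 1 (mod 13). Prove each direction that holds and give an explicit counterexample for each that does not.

The forward direction holds; the converse fails.

(←) This fails: take k = 1. Then 1³ = 1 ≡ 1 (mod 13), yet 1 ≡ 1 (mod 13), not 9.

(→) Suppose k ≡ 9 (mod 13). Write k = 13j + 9. Then (13j + 9)³ = 2197j³ + 4563j² + 3159j + 729 = 13(169j³ + 351j² + 243j + 56) + 1, so k³ ≡ 1 (mod 13).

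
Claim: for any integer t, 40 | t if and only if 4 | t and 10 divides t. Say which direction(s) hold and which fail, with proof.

(⟹) If 40 ∣ t, write t = 40q. Since 40 = 10·4, t = 4·(10q), so 4 ∣ t; and since 40 = 4·10, t = 10·(4q), so 10 ∣ t.

(⟸) This fails: take t = 20. Both 4 ∣ 20 and 10 ∣ 20, yet 20 is not a multiple of 40 (since 20 = 0·40 + 20), so 40 ∤ 20.

Only the forward direction holds.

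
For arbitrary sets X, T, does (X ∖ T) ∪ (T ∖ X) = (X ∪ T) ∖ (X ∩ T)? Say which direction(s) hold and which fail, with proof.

Forward inclusion. Let x ∈ (X ∖ T) ∪ (T ∖ X). Then either x ∈ X and x ∉ T; or x ∈ T and x ∉ X. In each case x ∈ (X ∪ T) ∖ (X ∩ T), so (X ∖ T) ∪ (T ∖ X) ⊆ (X ∪ T) ∖ (X ∩ T).

Reverse inclusion. Let x ∈ (X ∪ T) ∖ (X ∩ T). Then either x ∈ X and x ∉ T; or x ∈ T and x ∉ X. In each case x ∈ (X ∖ T) ∪ (T ∖ X), so (X ∪ T) ∖ (X ∩ T) ⊆ (X ∖ T) ∪ (T ∖ X).

The two sets are equal.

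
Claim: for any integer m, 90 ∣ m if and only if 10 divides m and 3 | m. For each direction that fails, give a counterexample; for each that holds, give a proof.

(⇒) If 90 ∣ m, write m = 90q. Since 90 = 9·10, m = 10·(9q), so 10 ∣ m; and since 90 = 30·3, m = 3·(30q), so 3 ∣ m.

(⇐) This fails: take m = 30. Both 10 ∣ 30 and 3 ∣ 30, yet 30 is not a multiple of 90 (since 30 = 0·90 + 30), so 90 ∤ 30.

The forward direction holds; the converse fails.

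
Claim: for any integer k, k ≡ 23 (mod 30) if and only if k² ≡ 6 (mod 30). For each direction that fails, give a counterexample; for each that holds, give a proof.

Neither implication holds.

(⇒) This fails: take k = 23. Then 23 ≡ 23 (mod 30), but 23² = 529 ≡ 19 (mod 30), not 6.

(⇐) This fails: take k = 6. Then 6² = 36 ≡ 6 (mod 30), yet 6 ≡ 6 (mod 30), not 23.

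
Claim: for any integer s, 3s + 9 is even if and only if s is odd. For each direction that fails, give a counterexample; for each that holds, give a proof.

Both directions hold; the statement is true.

(⇒) Suppose 3s + 9 is even. Since 3 is odd, 3s and s have the same parity, so 3s + 9 ≡ s + 9 (mod 2). As 9 is odd, 3s + 9 is even exactly when s is odd. Thus s is odd.

(⇐) Conversely, suppose s is odd; write s = 2j + 1. Then 3s + 9 = 3·(2j + 1) + 9 = 2·3j + 12, which is even.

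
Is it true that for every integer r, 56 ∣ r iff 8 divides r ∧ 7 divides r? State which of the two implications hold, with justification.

[⇒] If 56 ∣ r, write r = 56q. Since 56 = 7·8, r = 8·(7q), so 8 ∣ r; and since 56 = 8·7, r = 7·(8q), so 7 ∣ r.

[⇐] Suppose 8 ∣ r and 7 ∣ r. Any common multiple of 8 and 7 is a multiple of their lcm; here gcd(8, 7) = 1, so lcm(8, 7) = 8·7 = 56, so 56 ∣ r.

The biconditional holds.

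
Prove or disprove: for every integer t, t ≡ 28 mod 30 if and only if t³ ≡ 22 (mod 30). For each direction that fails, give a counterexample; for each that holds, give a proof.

The biconditional holds.

[⇒] Suppose t ≡ 28 mod 30. Write t = 30j + 28. Then (30j + 28)³ = 27000j³ + 75600j² + 70560j + 21952 = 30(900j³ + 2520j² + 2352j + 731) + 22, so t³ ≡ 22 (mod 30).

[⇐] Conversely, suppose t³ ≡ 22 (mod 30). The only residue r in {0, …, 29} with r³ ≡ 22 (mod 30) is r = 28, so t ≡ 28 (mod 30).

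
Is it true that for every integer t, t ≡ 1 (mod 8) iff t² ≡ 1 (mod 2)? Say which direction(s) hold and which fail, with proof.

(⇒) Suppose t ≡ 1 (mod 8). Then t² ≡ 1² = 1 (mod 8), and since 2 ∣ 8, also t² ≡ 1 (mod 2).

(⇐) This fails: take t = 3. Then 3² = 9 ≡ 1 (mod 2), yet 3 ≡ 3 (mod 8), not 1.

Not equivalent: only (⇒) holds.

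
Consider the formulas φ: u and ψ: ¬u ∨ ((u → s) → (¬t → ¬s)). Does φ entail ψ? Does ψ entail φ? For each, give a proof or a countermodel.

(→) This fails. Under s = T, u = T, t = F, the left side is true but the right side is false.

(←) This fails. Under s = F, u = F, t = F, the left side is false but the right side is true.

Neither implication holds.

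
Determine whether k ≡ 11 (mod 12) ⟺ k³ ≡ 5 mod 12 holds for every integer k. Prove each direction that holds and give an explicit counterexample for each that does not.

(⇒) This fails: take k = 11. Then 11 ≡ 11 (mod 12), but 11³ = 1331 ≡ 11 (mod 12), not 5.

(⇐) This fails: take k = 5. Then 5³ = 125 ≡ 5 (mod 12), yet 5 ≡ 5 (mod 12), not 11.

Neither direction holds.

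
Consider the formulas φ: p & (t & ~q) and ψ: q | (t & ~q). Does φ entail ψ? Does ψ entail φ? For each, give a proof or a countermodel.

(⟹) Assume the antecedent. If t is true, q | (t & ~q) reduces to true regardless of the other variables. If t is false, the antecedent cannot hold. Either way q | (t & ~q) holds.

(⟸) This fails. Under t = T, q = F, p = F, the left side is false but the right side is true.

Not equivalent: only (⇒) holds.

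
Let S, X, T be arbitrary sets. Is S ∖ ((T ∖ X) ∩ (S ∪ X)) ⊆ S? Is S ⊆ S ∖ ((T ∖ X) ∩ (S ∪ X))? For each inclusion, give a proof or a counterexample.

Only the forward inclusion holds.

(⟹) Let x ∈ S ∖ ((T ∖ X) ∩ (S ∪ X)). Then either x ∈ S and x ∉ X, T; or x ∈ S ∩ X and x ∉ T; or x ∈ S ∩ X ∩ T. In each case x ∈ S, so S ∖ ((T ∖ X) ∩ (S ∪ X)) ⊆ S.

(⟸) This inclusion fails. Take S = {1}, X = ∅, T = {1}; then 1 ∈ S but 1 ∉ S ∖ ((T ∖ X) ∩ (S ∪ X)).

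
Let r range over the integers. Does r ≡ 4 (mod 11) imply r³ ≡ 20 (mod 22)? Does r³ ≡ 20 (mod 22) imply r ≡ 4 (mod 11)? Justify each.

Only the converse holds.

(⇒) This fails: take r = 15. Then 15 ≡ 4 (mod 11), but 15³ = 3375 ≡ 9 (mod 22), not 20.

(⇐) Conversely, the residues r modulo 22 with r³ ≡ 20 (mod 22) are exactly {4}, and each is ≡ 4 (mod 11).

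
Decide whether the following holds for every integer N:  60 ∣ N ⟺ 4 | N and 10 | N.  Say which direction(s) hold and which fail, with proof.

(⟹) If 60 ∣ N, write N = 60q. Since 60 = 15·4, N = 4·(15q), so 4 ∣ N; and since 60 = 6·10, N = 10·(6q), so 10 ∣ N.

(⟸) This fails: take N = 20. Both 4 ∣ 20 and 10 ∣ 20, yet 20 is not a multiple of 60 (since 20 = 0·60 + 20), so 60 ∤ 20.

Only the forward direction holds.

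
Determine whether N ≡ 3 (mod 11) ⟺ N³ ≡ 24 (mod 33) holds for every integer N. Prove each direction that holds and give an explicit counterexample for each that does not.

Neither direction holds.

[⇒] This fails: take N = 3. Then 3 ≡ 3 (mod 11), but 3³ = 27 ≡ 27 (mod 33), not 24.

[⇐] This fails: take N = 18. Then 18³ = 5832 ≡ 24 (mod 33), yet 18 ≡ 7 (mod 11), not 3.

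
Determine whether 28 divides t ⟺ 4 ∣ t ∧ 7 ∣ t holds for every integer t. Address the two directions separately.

[⇐] Suppose 4 ∣ t and 7 ∣ t. Any common multiple of 4 and 7 is a multiple of their lcm; here gcd(4, 7) = 1, so lcm(4, 7) = 4·7 = 28, so 28 ∣ t.

[⇒] If 28 ∣ t, write t = 28q. Since 28 = 7·4, t = 4·(7q), so 4 ∣ t; and since 28 = 4·7, t = 7·(4q), so 7 ∣ t.

Both implications hold.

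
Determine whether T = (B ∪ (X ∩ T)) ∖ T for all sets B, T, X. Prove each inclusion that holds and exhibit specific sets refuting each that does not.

(⟹) This inclusion fails. Take B = ∅, T = {1}, X = ∅; then 1 ∈ T but 1 ∉ (B ∪ (X ∩ T)) ∖ T.

(⟸) This inclusion fails. Take B = {1}, T = ∅, X = ∅; then 1 ∈ (B ∪ (X ∩ T)) ∖ T but 1 ∉ T.

Both inclusions fail.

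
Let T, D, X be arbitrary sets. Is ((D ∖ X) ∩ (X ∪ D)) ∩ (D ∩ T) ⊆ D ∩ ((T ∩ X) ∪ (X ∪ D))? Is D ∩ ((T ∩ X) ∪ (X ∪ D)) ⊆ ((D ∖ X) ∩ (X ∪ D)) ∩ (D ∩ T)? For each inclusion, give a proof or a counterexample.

The sets are not equal: only the forward inclusion holds.

(⊇) This inclusion fails. Take T = ∅, D = {1}, X = ∅; then 1 ∈ D ∩ ((T ∩ X) ∪ (X ∪ D)) but 1 ∉ ((D ∖ X) ∩ (X ∪ D)) ∩ (D ∩ T).

(⊆) Let x ∈ ((D ∖ X) ∩ (X ∪ D)) ∩ (D ∩ T). Then x ∈ T ∩ D and x ∉ X, from which x ∈ D ∩ ((T ∩ X) ∪ (X ∪ D)).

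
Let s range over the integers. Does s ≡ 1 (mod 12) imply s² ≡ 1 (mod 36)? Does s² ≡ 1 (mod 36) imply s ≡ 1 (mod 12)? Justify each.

Neither implication holds.

(⟹) This fails: take s = 13. Then 13 ≡ 1 (mod 12), but 13² = 169 ≡ 25 (mod 36), not 1.

(⟸) This fails: take s = 17. Then 17² = 289 ≡ 1 (mod 36), yet 17 ≡ 5 (mod 12), not 1.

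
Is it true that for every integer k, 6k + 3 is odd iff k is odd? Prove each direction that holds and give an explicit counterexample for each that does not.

(⇒) fails; (⇐) holds.

[⇒] This fails: take k = 4. Then 6k + 3 = 27, which is odd, yet k = 4 is even, not odd.

[⇐] Suppose k is odd. Since 6 is even, 6k is even for every k, so 6k + 3 has the same parity as 3, which is odd. Hence 6k + 3 is odd.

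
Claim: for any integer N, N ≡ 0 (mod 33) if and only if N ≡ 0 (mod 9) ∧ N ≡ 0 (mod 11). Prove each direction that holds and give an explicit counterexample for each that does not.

Only the converse holds.

(→) This fails: N = 33 gives 33 ≡ 0 (mod 33) but 33 ≡ 6 (mod 9), so the conjunction on the right does not hold.

(←) Conversely, if N ≡ 0 (mod 9) and N ≡ 0 (mod 11), then by the Chinese remainder theorem N ≡ 0 (mod 99). Since 0 ≡ 0 (mod 33) and 33 ∣ 99, we get N ≡ 0 (mod 33).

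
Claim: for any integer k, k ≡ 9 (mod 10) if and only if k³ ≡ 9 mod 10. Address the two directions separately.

(⟸) For the converse, argue contrapositively. If k ≢ 9 (mod 10), then k is congruent to one of 0, 1, 2, 3, 4, 5, 6, 7, 8 modulo 10, and these give k³ ≡ 0, 1, 8, 7, 4, 5, 6, 3, 2 respectively — never 9.

(⟹) Suppose k ≡ 9 (mod 10). Write k = 10j + 9. Then (10j + 9)³ = 1000j³ + 2700j² + 2430j + 729 = 10(100j³ + 270j² + 243j + 72) + 9, so k³ ≡ 9 (mod 10).

Equivalent; both directions hold.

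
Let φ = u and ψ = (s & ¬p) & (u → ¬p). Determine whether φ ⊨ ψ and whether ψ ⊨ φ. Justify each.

Neither implication holds.

(→) This fails. Under s = F, u = T, p = F, the left side is true but the right side is false.

(←) This fails. Under s = T, u = F, p = F, the left side is false but the right side is true.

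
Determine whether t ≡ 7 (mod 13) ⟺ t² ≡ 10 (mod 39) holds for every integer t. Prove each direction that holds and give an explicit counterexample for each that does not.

(⇒) fails and (⇐) fails.

[⇒] This fails: take t = 33. Then 33 ≡ 7 (mod 13), but 33² = 1089 ≡ 36 (mod 39), not 10.

[⇐] This fails: take t = 19. Then 19² = 361 ≡ 10 (mod 39), yet 19 ≡ 6 (mod 13), not 7.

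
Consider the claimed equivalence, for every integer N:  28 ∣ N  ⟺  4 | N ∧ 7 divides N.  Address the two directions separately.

Both directions hold; the statement is true.

[⇐] Suppose 4 ∣ N and 7 ∣ N. Any common multiple of 4 and 7 is a multiple of their lcm; here gcd(4, 7) = 1, so lcm(4, 7) = 4·7 = 28, so 28 ∣ N.

[⇒] If 28 ∣ N, write N = 28q. Since 28 = 7·4, N = 4·(7q), so 4 ∣ N; and since 28 = 4·7, N = 7·(4q), so 7 ∣ N.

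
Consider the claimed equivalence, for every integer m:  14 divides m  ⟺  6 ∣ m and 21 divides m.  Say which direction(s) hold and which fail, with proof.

Only the converse holds.

(⟸) Suppose 6 ∣ m and 21 ∣ m. Any common multiple of 6 and 21 is a multiple of their lcm; here lcm(6, 21) = 6·21/gcd(6, 21) = 126/3 = 42, so 42 ∣ m. Since 14 ∣ 42, it follows that 14 ∣ m.

(⟹) This fails: take m = 14. Certainly 14 ∣ 14, but 6 ∤ 14.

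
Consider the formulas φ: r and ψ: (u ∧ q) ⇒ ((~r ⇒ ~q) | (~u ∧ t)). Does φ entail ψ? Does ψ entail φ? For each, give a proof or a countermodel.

(→) Assume the antecedent. If r is true, the consequent reduces to true regardless of the other variables. If r is false, the antecedent cannot hold. Either way the consequent holds.

(←) This fails. Under u = F, t = F, q = F, r = F, the left side is false but the right side is true.

Not equivalent: only (⇒) holds.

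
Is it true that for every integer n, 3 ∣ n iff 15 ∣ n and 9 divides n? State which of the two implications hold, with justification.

Not equivalent: only (⇐) holds.

(⇒) This fails: take n = 3. Certainly 3 ∣ 3, but 15 ∤ 3.

(⇐) Suppose 15 ∣ n and 9 ∣ n. Any common multiple of 15 and 9 is a multiple of their lcm; here lcm(15, 9) = 15·9/gcd(15, 9) = 135/3 = 45, so 45 ∣ n. Since 3 ∣ 45, it follows that 3 ∣ n.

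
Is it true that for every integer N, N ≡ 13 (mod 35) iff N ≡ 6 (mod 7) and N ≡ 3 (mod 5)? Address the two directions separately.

(⟹) Suppose N ≡ 13 (mod 35); write N = 35j + 13. Since 7 ∣ 35, reducing mod 7 gives N ≡ 13 ≡ 6 (mod 7); since 5 ∣ 35, reducing mod 5 gives N ≡ 13 ≡ 3 (mod 5).

(⟸) Conversely, if N ≡ 6 (mod 7) and N ≡ 3 (mod 5), then by the Chinese remainder theorem N ≡ 13 (mod 35). This is exactly N ≡ 13 (mod 35).

Both directions hold; the statement is true.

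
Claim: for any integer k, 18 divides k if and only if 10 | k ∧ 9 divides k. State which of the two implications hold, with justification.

Forward direction. This fails: take k = 18. Certainly 18 ∣ 18, but 10 ∤ 18.

Converse. Suppose 10 ∣ k and 9 ∣ k. Any common multiple of 10 and 9 is a multiple of their lcm; here gcd(10, 9) = 1, so lcm(10, 9) = 10·9 = 90, so 90 ∣ k. Since 18 ∣ 90, it follows that 18 ∣ k.

Only the reverse direction holds.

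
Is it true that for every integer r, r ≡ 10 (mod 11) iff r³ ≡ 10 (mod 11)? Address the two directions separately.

The biconditional holds.

(→) Suppose r ≡ 10 (mod 11). Write r = 11j + 10. Then (11j + 10)³ = 1331j³ + 3630j² + 3300j + 1000 = 11(121j³ + 330j² + 300j + 90) + 10, so r³ ≡ 10 (mod 11).

(←) Conversely, suppose r³ ≡ 10 (mod 11). The only residue r in {0, …, 10} with r³ ≡ 10 (mod 11) is r = 10, so r ≡ 10 (mod 11).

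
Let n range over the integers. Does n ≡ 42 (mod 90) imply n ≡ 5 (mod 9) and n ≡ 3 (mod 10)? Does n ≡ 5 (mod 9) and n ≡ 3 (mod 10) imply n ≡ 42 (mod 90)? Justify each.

Neither direction holds.

[⇒] This fails: n = 42 gives 42 ≡ 42 (mod 90) but 42 ≡ 6 (mod 9), so the conjunction on the right does not hold.

[⇐] This fails: n = 23 satisfies both congruences on the right (23 ≡ 5 mod 9 and 23 ≡ 3 mod 10) yet 23 ≡ 23 (mod 90), not 42.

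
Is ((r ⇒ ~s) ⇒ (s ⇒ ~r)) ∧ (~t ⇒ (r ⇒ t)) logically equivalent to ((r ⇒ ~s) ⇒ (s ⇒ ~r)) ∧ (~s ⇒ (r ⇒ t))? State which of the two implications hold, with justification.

Only the forward direction holds.

[⇐] This fails. Under t = F, r = T, s = T, the left side is false but the right side is true.

[⇒] Assume the antecedent. If t is true, the consequent reduces to true regardless of the other variables. If t is false, the antecedent forces (t = F, r = F, s = F) or (t = F, r = F, s = T), and the consequent holds there. Either way the consequent holds.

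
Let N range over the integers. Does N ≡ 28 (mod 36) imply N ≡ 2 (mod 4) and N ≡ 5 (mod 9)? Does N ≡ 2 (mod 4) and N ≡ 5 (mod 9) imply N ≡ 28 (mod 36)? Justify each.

(⇒) This fails: N = 28 gives 28 ≡ 28 (mod 36) but 28 ≡ 0 (mod 4), so the conjunction on the right does not hold.

(⇐) This fails: N = 14 satisfies both congruences on the right (14 ≡ 2 mod 4 and 14 ≡ 5 mod 9) yet 14 ≡ 14 (mod 36), not 28.

Neither direction holds.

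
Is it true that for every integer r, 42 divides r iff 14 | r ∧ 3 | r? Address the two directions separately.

[⇒] If 42 ∣ r, write r = 42q. Since 42 = 3·14, r = 14·(3q), so 14 ∣ r; and since 42 = 14·3, r = 3·(14q), so 3 ∣ r.

[⇐] Suppose 14 ∣ r and 3 ∣ r. Any common multiple of 14 and 3 is a multiple of their lcm; here gcd(14, 3) = 1, so lcm(14, 3) = 14·3 = 42, so 42 ∣ r.

Equivalent; both directions hold.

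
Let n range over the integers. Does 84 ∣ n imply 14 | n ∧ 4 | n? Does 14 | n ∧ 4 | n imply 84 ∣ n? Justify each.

(⇒) holds; (⇐) fails.

(⇒) If 84 ∣ n, write n = 84q. Since 84 = 6·14, n = 14·(6q), so 14 ∣ n; and since 84 = 21·4, n = 4·(21q), so 4 ∣ n.

(⇐) This fails: take n = 28. Both 14 ∣ 28 and 4 ∣ 28, yet 28 is not a multiple of 84 (since 28 = 0·84 + 28), so 84 ∤ 28.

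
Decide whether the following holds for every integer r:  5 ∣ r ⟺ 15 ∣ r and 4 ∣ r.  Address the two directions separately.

(⟸) Suppose 15 ∣ r and 4 ∣ r. Any common multiple of 15 and 4 is a multiple of their lcm; here gcd(15, 4) = 1, so lcm(15, 4) = 15·4 = 60, so 60 ∣ r. Since 5 ∣ 60, it follows that 5 ∣ r.

(⟹) This fails: take r = 5. Certainly 5 ∣ 5, but 15 ∤ 5.

The forward direction fails; the converse holds.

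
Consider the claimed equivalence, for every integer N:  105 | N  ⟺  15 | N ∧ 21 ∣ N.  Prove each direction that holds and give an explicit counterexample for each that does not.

[⇒] If 105 ∣ N, write N = 105q. Since 105 = 7·15, N = 15·(7q), so 15 ∣ N; and since 105 = 5·21, N = 21·(5q), so 21 ∣ N.

[⇐] Suppose 15 ∣ N and 21 ∣ N. Any common multiple of 15 and 21 is a multiple of their lcm; here lcm(15, 21) = 15·21/gcd(15, 21) = 315/3 = 105, so 105 ∣ N.

The biconditional holds.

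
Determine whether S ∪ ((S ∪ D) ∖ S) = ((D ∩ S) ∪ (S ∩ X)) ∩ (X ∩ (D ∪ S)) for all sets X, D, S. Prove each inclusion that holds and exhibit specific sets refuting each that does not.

(⊇) Let x ∈ ((D ∩ S) ∪ (S ∩ X)) ∩ (X ∩ (D ∪ S)). Then either x ∈ X ∩ S and x ∉ D; or x ∈ X ∩ D ∩ S. In each case x ∈ S ∪ ((S ∪ D) ∖ S), so ((D ∩ S) ∪ (S ∩ X)) ∩ (X ∩ (D ∪ S)) ⊆ S ∪ ((S ∪ D) ∖ S).

(⊆) This inclusion fails. Take X = ∅, D = {1}, S = ∅; then 1 ∈ S ∪ ((S ∪ D) ∖ S) but 1 ∉ ((D ∩ S) ∪ (S ∩ X)) ∩ (X ∩ (D ∪ S)).

Only the reverse inclusion holds.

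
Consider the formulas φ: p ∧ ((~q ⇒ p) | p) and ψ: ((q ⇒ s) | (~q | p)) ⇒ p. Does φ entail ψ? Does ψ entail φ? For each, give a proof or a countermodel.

[⇒] Assume the antecedent. If s is true, the antecedent forces (s = T, q = F, p = T) or (s = T, q = T, p = T), and ((q ⇒ s) | (~q | p)) ⇒ p holds there. If s is false, the antecedent forces (s = F, q = F, p = T) or (s = F, q = T, p = T), and ((q ⇒ s) | (~q | p)) ⇒ p holds there. Either way ((q ⇒ s) | (~q | p)) ⇒ p holds.

[⇐] This fails. Under s = F, q = T, p = F, the left side is false but the right side is true.

(⇒) holds; (⇐) fails.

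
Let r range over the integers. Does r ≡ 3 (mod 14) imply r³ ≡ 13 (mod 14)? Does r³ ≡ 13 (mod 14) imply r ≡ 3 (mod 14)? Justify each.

The forward direction holds; the converse fails.

[⇒] Suppose r ≡ 3 (mod 14). Write r = 14j + 3. Then (14j + 3)³ = 2744j³ + 1764j² + 378j + 27 = 14(196j³ + 126j² + 27j + 1) + 13, so r³ ≡ 13 (mod 14).

[⇐] This fails: take r = 5. Then 5³ = 125 ≡ 13 (mod 14), yet 5 ≡ 5 (mod 14), not 3.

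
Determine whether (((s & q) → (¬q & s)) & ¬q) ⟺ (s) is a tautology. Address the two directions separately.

(→) This fails. Under s = F, q = F, the left side is true but the right side is false.

(←) This fails. Under s = T, q = T, the left side is false but the right side is true.

Neither direction holds.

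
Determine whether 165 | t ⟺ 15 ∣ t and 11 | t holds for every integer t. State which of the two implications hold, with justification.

(⇒) If 165 ∣ t, write t = 165q. Since 165 = 11·15, t = 15·(11q), so 15 ∣ t; and since 165 = 15·11, t = 11·(15q), so 11 ∣ t.

(⇐) Suppose 15 ∣ t and 11 ∣ t. Any common multiple of 15 and 11 is a multiple of their lcm; here gcd(15, 11) = 1, so lcm(15, 11) = 15·11 = 165, so 165 ∣ t.

The biconditional holds.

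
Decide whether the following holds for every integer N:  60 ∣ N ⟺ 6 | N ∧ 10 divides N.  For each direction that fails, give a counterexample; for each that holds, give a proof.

(⇒) If 60 ∣ N, write N = 60q. Since 60 = 10·6, N = 6·(10q), so 6 ∣ N; and since 60 = 6·10, N = 10·(6q), so 10 ∣ N.

(⇐) This fails: take N = 30. Both 6 ∣ 30 and 10 ∣ 30, yet 30 is not a multiple of 60 (since 30 = 0·60 + 30), so 60 ∤ 30.

Not equivalent: only (⇒) holds.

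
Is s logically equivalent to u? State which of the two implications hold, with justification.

Neither direction holds.

(⟹) This fails. Under u = F, s = T, the left side is true but the right side is false.

(⟸) This fails. Under u = T, s = F, the left side is false but the right side is true.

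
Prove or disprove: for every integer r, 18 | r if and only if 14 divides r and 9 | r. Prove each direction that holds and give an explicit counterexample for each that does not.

Only the converse holds.

(→) This fails: take r = 18. Certainly 18 ∣ 18, but 14 ∤ 18.

(←) Suppose 14 ∣ r and 9 ∣ r. Any common multiple of 14 and 9 is a multiple of their lcm; here gcd(14, 9) = 1, so lcm(14, 9) = 14·9 = 126, so 126 ∣ r. Since 18 ∣ 126, it follows that 18 ∣ r.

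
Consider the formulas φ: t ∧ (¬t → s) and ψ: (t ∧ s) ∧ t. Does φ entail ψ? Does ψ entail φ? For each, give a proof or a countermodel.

[⇒] This fails. Under s = F, t = T, the left side is true but the right side is false.

[⇐] Assume the antecedent. If s is true, the antecedent forces (s = T, t = T), and t ∧ (¬t → s) holds there. If s is false, the antecedent cannot hold. Either way t ∧ (¬t → s) holds.

Only the converse holds.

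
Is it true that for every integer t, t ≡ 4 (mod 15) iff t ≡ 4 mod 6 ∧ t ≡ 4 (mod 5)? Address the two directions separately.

[⇒] This fails: t = 19 gives 19 ≡ 4 (mod 15) but 19 ≡ 1 (mod 6), so the conjunction on the right does not hold.

[⇐] Conversely, if t ≡ 4 (mod 6) and t ≡ 4 (mod 5), then by the Chinese remainder theorem t ≡ 4 (mod 30). Since 4 ≡ 4 (mod 15) and 15 ∣ 30, we get t ≡ 4 (mod 15).

Only the reverse direction holds.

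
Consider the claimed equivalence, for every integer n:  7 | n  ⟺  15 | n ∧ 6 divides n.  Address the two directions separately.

Both directions fail.

(⇒) This fails: take n = 7. Certainly 7 ∣ 7, but 15 ∤ 7.

(⇐) This fails: take n = 30. Both 15 ∣ 30 and 6 ∣ 30, yet 30 is not a multiple of 7 (since 30 = 4·7 + 2), so 7 ∤ 30.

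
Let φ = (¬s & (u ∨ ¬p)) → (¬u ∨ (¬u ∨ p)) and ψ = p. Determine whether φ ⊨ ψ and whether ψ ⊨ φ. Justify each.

(⇒) fails; (⇐) holds.

(⇐) Assume the antecedent. If s is true, the consequent reduces to true regardless of the other variables. If s is false, the antecedent forces (s = F, p = T, u = F) or (s = F, p = T, u = T), and the consequent holds there. Either way the consequent holds.

(⇒) This fails. Under s = F, p = F, u = F, the left side is true but the right side is false.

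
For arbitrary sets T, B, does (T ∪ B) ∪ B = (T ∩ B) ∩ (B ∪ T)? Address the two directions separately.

The sets are not equal: only the reverse inclusion holds.

(⊆) This inclusion fails. Take T = {1}, B = ∅; then 1 ∈ (T ∪ B) ∪ B but 1 ∉ (T ∩ B) ∩ (B ∪ T).

(⊇) Let x ∈ (T ∩ B) ∩ (B ∪ T). Then x ∈ T ∩ B, from which x ∈ (T ∪ B) ∪ B.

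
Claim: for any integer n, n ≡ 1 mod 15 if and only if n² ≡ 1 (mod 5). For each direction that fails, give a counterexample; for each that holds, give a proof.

The forward direction holds; the converse fails.

Converse. This fails: take n = 4. Then 4² = 16 ≡ 1 (mod 5), yet 4 ≡ 4 (mod 15), not 1.

Forward direction. Suppose n ≡ 1 (mod 15). Then n² ≡ 1² = 1 (mod 15), and since 5 ∣ 15, also n² ≡ 1 (mod 5).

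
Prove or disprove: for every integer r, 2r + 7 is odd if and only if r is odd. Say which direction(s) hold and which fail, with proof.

Only the reverse direction holds.

[⇒] This fails: take r = 4. Then 2r + 7 = 15, which is odd, yet r = 4 is even, not odd.

[⇐] Suppose r is odd. Since 2 is even, 2r is even for every r, so 2r + 7 has the same parity as 7, which is odd. Hence 2r + 7 is odd.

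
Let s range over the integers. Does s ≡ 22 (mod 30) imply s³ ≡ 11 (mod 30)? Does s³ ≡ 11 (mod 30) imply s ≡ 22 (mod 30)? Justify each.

Neither direction holds.

[⇒] This fails: take s = 22. Then 22 ≡ 22 (mod 30), but 22³ = 10648 ≡ 28 (mod 30), not 11.

[⇐] This fails: take s = 11. Then 11³ = 1331 ≡ 11 (mod 30), yet 11 ≡ 11 (mod 30), not 22.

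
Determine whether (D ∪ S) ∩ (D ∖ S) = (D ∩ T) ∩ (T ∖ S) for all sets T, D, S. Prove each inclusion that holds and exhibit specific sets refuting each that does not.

The sets are not equal: only the reverse inclusion holds.

(⟸) Let x ∈ (D ∩ T) ∩ (T ∖ S). Then x ∈ T ∩ D and x ∉ S, from which x ∈ (D ∪ S) ∩ (D ∖ S).

(⟹) This inclusion fails. Take T = ∅, D = {1}, S = ∅; then 1 ∈ (D ∪ S) ∩ (D ∖ S) but 1 ∉ (D ∩ T) ∩ (T ∖ S).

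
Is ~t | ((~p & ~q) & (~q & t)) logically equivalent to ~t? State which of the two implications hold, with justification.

(⟸) Assume the antecedent. If t is true, the antecedent cannot hold. If t is false, ~t | ((~p & ~q) & (~q & t)) reduces to true regardless of the other variables. Either way ~t | ((~p & ~q) & (~q & t)) holds.

(⟹) This fails. Under t = T, q = F, p = F, the left side is true but the right side is false.

Not equivalent: only (⇐) holds.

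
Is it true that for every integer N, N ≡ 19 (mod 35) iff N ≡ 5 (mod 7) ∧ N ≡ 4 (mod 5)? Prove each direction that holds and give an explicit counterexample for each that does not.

The biconditional holds.

[⇒] Suppose N ≡ 19 (mod 35); write N = 35j + 19. Since 7 ∣ 35, reducing mod 7 gives N ≡ 19 ≡ 5 (mod 7); since 5 ∣ 35, reducing mod 5 gives N ≡ 19 ≡ 4 (mod 5).

[⇐] Conversely, if N ≡ 5 (mod 7) and N ≡ 4 (mod 5), then by the Chinese remainder theorem N ≡ 19 (mod 35). This is exactly N ≡ 19 (mod 35).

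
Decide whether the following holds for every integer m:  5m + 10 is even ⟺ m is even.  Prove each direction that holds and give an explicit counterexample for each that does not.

Both directions hold; the statement is true.

Forward direction. Suppose 5m + 10 is even. Since 5 is odd, 5m and m have the same parity, so 5m + 10 ≡ m + 10 (mod 2). As 10 is even, 5m + 10 is even exactly when m is even. Thus m is even.

Converse. Suppose m is even; write m = 2j. Then 5m + 10 = 5·(2j) + 10 = 2·5j + 10, which is even.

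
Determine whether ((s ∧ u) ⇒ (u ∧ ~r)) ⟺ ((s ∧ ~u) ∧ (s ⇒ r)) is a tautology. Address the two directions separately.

[⇒] This fails. Under r = F, u = F, s = F, the left side is true but the right side is false.

[⇐] Assume the antecedent. If r is true, the antecedent forces (r = T, u = F, s = T), and (s ∧ u) ⇒ (u ∧ ~r) holds there. If r is false, the antecedent cannot hold. Either way (s ∧ u) ⇒ (u ∧ ~r) holds.

Not equivalent: only (⇐) holds.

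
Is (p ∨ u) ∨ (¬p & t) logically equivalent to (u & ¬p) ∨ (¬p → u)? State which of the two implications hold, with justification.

[⇒] This fails. Under u = F, p = F, t = T, the left side is true but the right side is false.

[⇐] Assume the antecedent. If u is true, (p ∨ u) ∨ (¬p & t) reduces to true regardless of the other variables. If u is false, the antecedent forces (u = F, p = T, t = F) or (u = F, p = T, t = T), and (p ∨ u) ∨ (¬p & t) holds there. Either way (p ∨ u) ∨ (¬p & t) holds.

The forward direction fails; the converse holds.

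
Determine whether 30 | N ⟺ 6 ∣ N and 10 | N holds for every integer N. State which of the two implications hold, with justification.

Both directions hold.

[⇒] If 30 ∣ N, write N = 30q. Since 30 = 5·6, N = 6·(5q), so 6 ∣ N; and since 30 = 3·10, N = 10·(3q), so 10 ∣ N.

[⇐] Suppose 6 ∣ N and 10 ∣ N. Any common multiple of 6 and 10 is a multiple of their lcm; here lcm(6, 10) = 6·10/gcd(6, 10) = 60/2 = 30, so 30 ∣ N.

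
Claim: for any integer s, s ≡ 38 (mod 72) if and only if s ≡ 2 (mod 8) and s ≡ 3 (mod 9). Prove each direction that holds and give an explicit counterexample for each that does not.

(→) This fails: s = 38 gives 38 ≡ 38 (mod 72) but 38 ≡ 6 (mod 8), so the conjunction on the right does not hold.

(←) This fails: s = 66 satisfies both congruences on the right (66 ≡ 2 mod 8 and 66 ≡ 3 mod 9) yet 66 ≡ 66 (mod 72), not 38.

Neither direction holds.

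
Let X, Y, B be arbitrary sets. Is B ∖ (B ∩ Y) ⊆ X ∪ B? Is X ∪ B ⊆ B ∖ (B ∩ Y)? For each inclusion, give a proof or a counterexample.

Only the forward inclusion holds.

(⊆) Let x ∈ B ∖ (B ∩ Y). Then either x ∈ B and x ∉ X, Y; or x ∈ X ∩ B and x ∉ Y. In each case x ∈ X ∪ B, so B ∖ (B ∩ Y) ⊆ X ∪ B.

(⊇) This inclusion fails. Take X = {1}, Y = ∅, B = ∅; then 1 ∈ X ∪ B but 1 ∉ B ∖ (B ∩ Y).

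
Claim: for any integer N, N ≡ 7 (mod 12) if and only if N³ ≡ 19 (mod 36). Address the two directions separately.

Equivalent; both directions hold.

(⇐) The residues r modulo 36 with r³ ≡ 19 (mod 36) are exactly {7, 19, 31}, and each is ≡ 7 (mod 12).

(⇒) Suppose N ≡ 7 (mod 12). Working modulo 36, N ∈ {7, 19, 31}; for each such r, r³ ≡ 19 (mod 36).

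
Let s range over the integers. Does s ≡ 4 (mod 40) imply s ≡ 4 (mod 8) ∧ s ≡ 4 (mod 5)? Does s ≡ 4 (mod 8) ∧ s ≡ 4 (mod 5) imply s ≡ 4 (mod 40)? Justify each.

Both directions hold.

(→) Suppose s ≡ 4 (mod 40); write s = 40j + 4. Since 8 ∣ 40, reducing mod 8 gives s ≡ 4 (mod 8); since 5 ∣ 40, reducing mod 5 gives s ≡ 4 (mod 5).

(←) Conversely, if s ≡ 4 (mod 8) and s ≡ 4 (mod 5), then by the Chinese remainder theorem s ≡ 4 (mod 40). This is exactly s ≡ 4 (mod 40).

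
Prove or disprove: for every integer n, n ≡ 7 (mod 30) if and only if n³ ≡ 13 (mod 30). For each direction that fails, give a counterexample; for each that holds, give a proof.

Both directions hold.

(⟹) Suppose n ≡ 7 (mod 30). Write n = 30j + 7. Then (30j + 7)³ = 27000j³ + 18900j² + 4410j + 343 = 30(900j³ + 630j² + 147j + 11) + 13, so n³ ≡ 13 (mod 30).

(⟸) Conversely, suppose n³ ≡ 13 (mod 30). The only residue r in {0, …, 29} with r³ ≡ 13 (mod 30) is r = 7, so n ≡ 7 (mod 30).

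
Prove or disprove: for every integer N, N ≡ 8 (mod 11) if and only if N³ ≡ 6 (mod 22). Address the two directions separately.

Not equivalent: only (⇐) holds.

[⇒] This fails: take N = 19. Then 19 ≡ 8 (mod 11), but 19³ = 6859 ≡ 17 (mod 22), not 6.

[⇐] Conversely, the residues r modulo 22 with r³ ≡ 6 (mod 22) are exactly {8}, and each is ≡ 8 (mod 11).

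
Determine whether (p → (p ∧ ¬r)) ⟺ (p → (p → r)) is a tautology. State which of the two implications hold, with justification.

Neither implication holds.

Forward direction. This fails. Under r = F, p = T, the left side is true but the right side is false.

Converse. This fails. Under r = T, p = T, the left side is false but the right side is true.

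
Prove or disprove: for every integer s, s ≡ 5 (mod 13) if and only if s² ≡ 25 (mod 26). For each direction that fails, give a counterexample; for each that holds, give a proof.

(⇒) fails and (⇐) fails.

(⇒) This fails: take s = 18. Then 18 ≡ 5 (mod 13), but 18² = 324 ≡ 12 (mod 26), not 25.

(⇐) This fails: take s = 21. Then 21² = 441 ≡ 25 (mod 26), yet 21 ≡ 8 (mod 13), not 5.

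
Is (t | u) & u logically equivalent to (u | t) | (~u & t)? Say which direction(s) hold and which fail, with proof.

Only the forward implication holds.

[⇒] Assume the antecedent. If t is true, (u | t) | (~u & t) reduces to true regardless of the other variables. If t is false, the antecedent forces (t = F, u = T), and (u | t) | (~u & t) holds there. Either way (u | t) | (~u & t) holds.

[⇐] This fails. Under t = T, u = F, the left side is false but the right side is true.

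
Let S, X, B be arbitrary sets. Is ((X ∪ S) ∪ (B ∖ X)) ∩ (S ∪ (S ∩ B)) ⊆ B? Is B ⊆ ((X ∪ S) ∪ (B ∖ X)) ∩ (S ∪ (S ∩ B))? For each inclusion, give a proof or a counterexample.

Neither inclusion holds.

(⊆) This inclusion fails. Take S = {1}, X = ∅, B = ∅; then 1 ∈ ((X ∪ S) ∪ (B ∖ X)) ∩ (S ∪ (S ∩ B)) but 1 ∉ B.

(⊇) This inclusion fails. Take S = ∅, X = ∅, B = {1}; then 1 ∈ B but 1 ∉ ((X ∪ S) ∪ (B ∖ X)) ∩ (S ∪ (S ∩ B)).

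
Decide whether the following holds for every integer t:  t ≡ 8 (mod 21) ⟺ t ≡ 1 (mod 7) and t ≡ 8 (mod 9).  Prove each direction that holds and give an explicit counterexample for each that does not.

(⇒) fails; (⇐) holds.

(⟸) If t ≡ 1 (mod 7) and t ≡ 8 (mod 9), then by the Chinese remainder theorem t ≡ 8 (mod 63). Since 8 ≡ 8 (mod 21) and 21 ∣ 63, we get t ≡ 8 (mod 21).

(⟹) This fails: t = 50 gives 50 ≡ 8 (mod 21) but 50 ≡ 5 (mod 9), so the conjunction on the right does not hold.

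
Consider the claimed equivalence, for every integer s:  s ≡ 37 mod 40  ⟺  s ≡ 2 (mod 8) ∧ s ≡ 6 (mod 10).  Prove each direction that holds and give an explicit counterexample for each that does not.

(→) This fails: s = 37 gives 37 ≡ 37 (mod 40) but 37 ≡ 5 (mod 8), so the conjunction on the right does not hold.

(←) This fails: s = 26 satisfies both congruences on the right (26 ≡ 2 mod 8 and 26 ≡ 6 mod 10) yet 26 ≡ 26 (mod 40), not 37.

Neither implication holds.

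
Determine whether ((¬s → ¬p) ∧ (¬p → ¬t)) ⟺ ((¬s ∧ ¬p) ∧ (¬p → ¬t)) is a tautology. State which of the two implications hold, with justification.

Only the reverse direction holds.

(←) Assume the antecedent. If t is true, the antecedent cannot hold. If t is false, the antecedent forces (t = F, s = F, p = F), and (¬s → ¬p) ∧ (¬p → ¬t) holds there. Either way (¬s → ¬p) ∧ (¬p → ¬t) holds.

(→) This fails. Under t = F, s = T, p = F, the left side is true but the right side is false.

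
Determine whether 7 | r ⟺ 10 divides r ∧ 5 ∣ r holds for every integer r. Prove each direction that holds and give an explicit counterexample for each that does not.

Forward direction. This fails: take r = 7. Certainly 7 ∣ 7, but 10 ∤ 7.

Converse. This fails: take r = 10. Both 10 ∣ 10 and 5 ∣ 10, yet 10 is not a multiple of 7 (since 10 = 1·7 + 3), so 7 ∤ 10.

Both directions fail.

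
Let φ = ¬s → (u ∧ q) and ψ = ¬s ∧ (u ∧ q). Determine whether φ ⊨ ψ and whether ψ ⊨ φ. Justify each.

Not equivalent: only (⇐) holds.

(⟹) This fails. Under u = F, s = T, q = F, the left side is true but the right side is false.

(⟸) Assume the antecedent. If u is true, the antecedent forces (u = T, s = F, q = T), and ¬s → (u ∧ q) holds there. If u is false, the antecedent cannot hold. Either way ¬s → (u ∧ q) holds.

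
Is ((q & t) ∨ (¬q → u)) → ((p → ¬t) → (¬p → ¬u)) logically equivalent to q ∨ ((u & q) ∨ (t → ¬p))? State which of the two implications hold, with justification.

(⇒) fails and (⇐) fails.

[⇒] This fails. Under p = T, q = F, u = F, t = T, the left side is true but the right side is false.

[⇐] This fails. Under p = F, q = F, u = T, t = F, the left side is false but the right side is true.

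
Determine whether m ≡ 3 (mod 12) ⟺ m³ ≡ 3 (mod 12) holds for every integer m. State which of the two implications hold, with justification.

(⟹) Suppose m ≡ 3 (mod 12). Write m = 12j + 3. Then (12j + 3)³ = 1728j³ + 1296j² + 324j + 27 = 12(144j³ + 108j² + 27j + 2) + 3, so m³ ≡ 3 (mod 12).

(⟸) For the converse, argue contrapositively. If m ≢ 3 (mod 12), then m is congruent to one of 0, 1, 2, 4, 5, 6, 7, 8, 9, 10, 11 modulo 12, and these give m³ ≡ 0, 1, 8, 4, 5, 0, 7, 8, 9, 4, 11 respectively — never 3.

The biconditional holds.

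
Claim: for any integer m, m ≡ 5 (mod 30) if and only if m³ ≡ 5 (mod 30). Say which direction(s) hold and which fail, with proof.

The biconditional holds.

(⟸) Suppose m³ ≡ 5 (mod 30). The only residue r in {0, …, 29} with r³ ≡ 5 (mod 30) is r = 5, so m ≡ 5 (mod 30).

(⟹) Suppose m ≡ 5 (mod 30). Write m = 30j + 5. Then (30j + 5)³ = 27000j³ + 13500j² + 2250j + 125 = 30(900j³ + 450j² + 75j + 4) + 5, so m³ ≡ 5 (mod 30).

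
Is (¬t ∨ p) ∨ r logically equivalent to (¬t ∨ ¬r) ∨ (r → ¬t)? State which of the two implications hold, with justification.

(⟹) This fails. Under r = T, p = F, t = T, the left side is true but the right side is false.

(⟸) This fails. Under r = F, p = F, t = T, the left side is false but the right side is true.

Neither direction holds.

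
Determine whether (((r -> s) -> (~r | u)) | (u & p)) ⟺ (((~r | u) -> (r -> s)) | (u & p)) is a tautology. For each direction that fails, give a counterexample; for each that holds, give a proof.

(→) This fails. Under s = F, p = F, r = T, u = T, the left side is true but the right side is false.

(←) This fails. Under s = T, p = F, r = T, u = F, the left side is false but the right side is true.

(⇒) fails and (⇐) fails.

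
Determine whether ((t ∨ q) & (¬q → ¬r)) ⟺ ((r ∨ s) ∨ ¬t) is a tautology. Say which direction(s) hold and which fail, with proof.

Neither implication holds.

(→) This fails. Under r = F, q = F, t = T, s = F, the left side is true but the right side is false.

(←) This fails. Under r = F, q = F, t = F, s = F, the left side is false but the right side is true.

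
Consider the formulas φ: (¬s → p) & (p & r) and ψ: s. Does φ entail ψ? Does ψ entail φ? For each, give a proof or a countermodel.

Both directions fail.

(⟹) This fails. Under s = F, p = T, r = T, the left side is true but the right side is false.

(⟸) This fails. Under s = T, p = F, r = F, the left side is false but the right side is true.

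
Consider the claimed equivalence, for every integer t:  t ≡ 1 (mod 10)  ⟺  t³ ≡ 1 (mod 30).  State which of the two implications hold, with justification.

Converse. The residues r modulo 30 with r³ ≡ 1 (mod 30) are exactly {1}, and each is ≡ 1 (mod 10).

Forward direction. This fails: take t = 11. Then 11 ≡ 1 (mod 10), but 11³ = 1331 ≡ 11 (mod 30), not 1.

Only the reverse direction holds.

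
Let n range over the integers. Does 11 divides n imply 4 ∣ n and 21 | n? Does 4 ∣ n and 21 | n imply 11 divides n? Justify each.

[⇒] This fails: take n = 11. Certainly 11 ∣ 11, but 4 ∤ 11.

[⇐] This fails: take n = 84. Both 4 ∣ 84 and 21 ∣ 84, yet 84 is not a multiple of 11 (since 84 = 7·11 + 7), so 11 ∤ 84.

(⇒) fails and (⇐) fails.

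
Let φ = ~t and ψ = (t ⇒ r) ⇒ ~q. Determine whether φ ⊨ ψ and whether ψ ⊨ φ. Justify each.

Forward direction. This fails. Under t = F, q = T, r = F, the left side is true but the right side is false.

Converse. This fails. Under t = T, q = F, r = F, the left side is false but the right side is true.

Neither direction holds.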